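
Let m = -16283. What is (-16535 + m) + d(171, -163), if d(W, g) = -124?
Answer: -32942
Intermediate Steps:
(-16535 + m) + d(171, -163) = (-16535 - 16283) - 124 = -32818 - 124 = -32942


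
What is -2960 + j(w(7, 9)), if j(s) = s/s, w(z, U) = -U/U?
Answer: -2959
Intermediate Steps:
w(z, U) = -1 (w(z, U) = -1*1 = -1)
j(s) = 1
-2960 + j(w(7, 9)) = -2960 + 1 = -2959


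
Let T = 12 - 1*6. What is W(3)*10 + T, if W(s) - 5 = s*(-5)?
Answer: -94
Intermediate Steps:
W(s) = 5 - 5*s (W(s) = 5 + s*(-5) = 5 - 5*s)
T = 6 (T = 12 - 6 = 6)
W(3)*10 + T = (5 - 5*3)*10 + 6 = (5 - 15)*10 + 6 = -10*10 + 6 = -100 + 6 = -94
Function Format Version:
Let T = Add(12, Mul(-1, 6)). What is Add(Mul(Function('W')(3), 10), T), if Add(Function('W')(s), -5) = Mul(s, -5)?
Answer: -94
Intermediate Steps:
Function('W')(s) = Add(5, Mul(-5, s)) (Function('W')(s) = Add(5, Mul(s, -5)) = Add(5, Mul(-5, s)))
T = 6 (T = Add(12, -6) = 6)
Add(Mul(Function('W')(3), 10), T) = Add(Mul(Add(5, Mul(-5, 3)), 10), 6) = Add(Mul(Add(5, -15), 10), 6) = Add(Mul(-10, 10), 6) = Add(-100, 6) = -94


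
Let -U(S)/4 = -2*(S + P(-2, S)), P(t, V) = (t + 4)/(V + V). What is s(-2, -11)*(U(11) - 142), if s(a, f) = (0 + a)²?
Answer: -2344/11 ≈ -213.09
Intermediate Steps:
s(a, f) = a²
P(t, V) = (4 + t)/(2*V) (P(t, V) = (4 + t)/((2*V)) = (4 + t)*(1/(2*V)) = (4 + t)/(2*V))
U(S) = 8*S + 8/S (U(S) = -(-8)*(S + (4 - 2)/(2*S)) = -(-8)*(S + (½)*2/S) = -(-8)*(S + 1/S) = -4*(-2*S - 2/S) = 8*S + 8/S)
s(-2, -11)*(U(11) - 142) = (-2)²*((8*11 + 8/11) - 142) = 4*((88 + 8*(1/11)) - 142) = 4*((88 + 8/11) - 142) = 4*(976/11 - 142) = 4*(-586/11) = -2344/11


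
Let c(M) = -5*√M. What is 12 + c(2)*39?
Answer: 12 - 195*√2 ≈ -263.77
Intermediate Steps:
12 + c(2)*39 = 12 - 5*√2*39 = 12 - 195*√2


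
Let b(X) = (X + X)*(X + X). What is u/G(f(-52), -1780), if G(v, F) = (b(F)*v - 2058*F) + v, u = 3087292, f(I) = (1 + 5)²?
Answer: 771823/114978219 ≈ 0.0067128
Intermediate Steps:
f(I) = 36 (f(I) = 6² = 36)
b(X) = 4*X² (b(X) = (2*X)*(2*X) = 4*X²)
G(v, F) = v - 2058*F + 4*v*F² (G(v, F) = ((4*F²)*v - 2058*F) + v = (4*v*F² - 2058*F) + v = (-2058*F + 4*v*F²) + v = v - 2058*F + 4*v*F²)
u/G(f(-52), -1780) = 3087292/(36 - 2058*(-1780) + 4*36*(-1780)²) = 3087292/(36 + 3663240 + 4*36*3168400) = 3087292/(36 + 3663240 + 456249600) = 3087292/459912876 = 3087292*(1/459912876) = 771823/114978219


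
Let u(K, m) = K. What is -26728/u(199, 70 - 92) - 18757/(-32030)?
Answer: -852365197/6373970 ≈ -133.73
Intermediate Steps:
-26728/u(199, 70 - 92) - 18757/(-32030) = -26728/199 - 18757/(-32030) = -26728*1/199 - 18757*(-1/32030) = -26728/199 + 18757/32030 = -852365197/6373970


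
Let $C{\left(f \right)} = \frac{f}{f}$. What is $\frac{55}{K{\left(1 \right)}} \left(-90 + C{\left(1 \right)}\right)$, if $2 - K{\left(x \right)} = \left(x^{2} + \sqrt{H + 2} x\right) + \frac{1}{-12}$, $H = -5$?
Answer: $- \frac{763620}{601} - \frac{704880 i \sqrt{3}}{601} \approx -1270.6 - 2031.4 i$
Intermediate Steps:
$C{\left(f \right)} = 1$
$K{\left(x \right)} = \frac{25}{12} - x^{2} - i x \sqrt{3}$ ($K{\left(x \right)} = 2 - \left(\left(x^{2} + \sqrt{-5 + 2} x\right) + \frac{1}{-12}\right) = 2 - \left(\left(x^{2} + \sqrt{-3} x\right) - \frac{1}{12}\right) = 2 - \left(\left(x^{2} + i \sqrt{3} x\right) - \frac{1}{12}\right) = 2 - \left(\left(x^{2} + i x \sqrt{3}\right) - \frac{1}{12}\right) = 2 - \left(- \frac{1}{12} + x^{2} + i x \sqrt{3}\right) = \frac{25}{12} - x^{2} - i x \sqrt{3}$)
$\frac{55}{K{\left(1 \right)}} \left(-90 + C{\left(1 \right)}\right) = \frac{55}{\frac{25}{12} - 1^{2} - i 1 \sqrt{3}} \left(-90 + 1\right) = \frac{55}{\frac{25}{12} - 1 - i \sqrt{3}} \left(-89\right) = \frac{55}{\frac{13}{12} - i \sqrt{3}} \left(-89\right) = - \frac{4895}{\frac{13}{12} - i \sqrt{3}}$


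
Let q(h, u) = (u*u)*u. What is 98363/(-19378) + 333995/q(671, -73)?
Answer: -44737034281/7538371426 ≈ -5.9346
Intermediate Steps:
q(h, u) = u**3 (q(h, u) = u**2*u = u**3)
98363/(-19378) + 333995/q(671, -73) = 98363/(-19378) + 333995/((-73)**3) = 98363*(-1/19378) + 333995/(-389017) = -98363/19378 + 333995*(-1/389017) = -98363/19378 - 333995/389017 = -44737034281/7538371426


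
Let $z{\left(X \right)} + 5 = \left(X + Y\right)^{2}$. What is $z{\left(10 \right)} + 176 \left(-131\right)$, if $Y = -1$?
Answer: $-22980$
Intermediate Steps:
$z{\left(X \right)} = -5 + \left(-1 + X\right)^{2}$ ($z{\left(X \right)} = -5 + \left(X - 1\right)^{2} = -5 + \left(-1 + X\right)^{2}$)
$z{\left(10 \right)} + 176 \left(-131\right) = \left(-5 + \left(-1 + 10\right)^{2}\right) + 176 \left(-131\right) = \left(-5 + 9^{2}\right) - 23056 = \left(-5 + 81\right) - 23056 = 76 - 23056 = -22980$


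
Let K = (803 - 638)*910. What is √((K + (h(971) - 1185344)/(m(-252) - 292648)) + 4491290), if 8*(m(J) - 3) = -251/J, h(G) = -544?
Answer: 4*√100970856426579250604762/589972069 ≈ 2154.4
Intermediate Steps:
m(J) = 3 - 251/(8*J) (m(J) = 3 + (-251/J)/8 = 3 - 251/(8*J))
K = 150150 (K = 165*910 = 150150)
√((K + (h(971) - 1185344)/(m(-252) - 292648)) + 4491290) = √((150150 + (-544 - 1185344)/((3 - 251/8/(-252)) - 292648)) + 4491290) = √((150150 - 1185888/((3 - 251/8*(-1/252)) - 292648)) + 4491290) = √((150150 - 1185888/((3 + 251/2016) - 292648)) + 4491290) = √((150150 - 1185888/(6299/2016 - 292648)) + 4491290) = √((150150 - 1185888/(-589972069/2016)) + 4491290) = √((150150 - 1185888*(-2016/589972069)) + 4491290) = √((150150 + 2390750208/589972069) + 4491290) = √(88586696910558/589972069 + 4491290) = √(2738322350689568/589972069) = 4*√100970856426579250604762/589972069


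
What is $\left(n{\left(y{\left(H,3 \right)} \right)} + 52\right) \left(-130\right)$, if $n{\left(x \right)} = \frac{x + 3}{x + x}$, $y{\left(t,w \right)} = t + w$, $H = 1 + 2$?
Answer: $- \frac{13715}{2} \approx -6857.5$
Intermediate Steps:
$H = 3$
$n{\left(x \right)} = \frac{3 + x}{2 x}$
$\left(n{\left(y{\left(H,3 \right)} \right)} + 52\right) \left(-130\right) = \left(\frac{3 + \left(3 + 3\right)}{2 \left(3 + 3\right)} + 52\right) \left(-130\right) = \left(\frac{3 + 6}{2 \cdot 6} + 52\right) \left(-130\right) = \left(\frac{1}{2} \cdot \frac{1}{6} \cdot 9 + 52\right) \left(-130\right) = \left(\frac{3}{4} + 52\right) \left(-130\right) = \frac{211}{4} \left(-130\right) = - \frac{13715}{2}$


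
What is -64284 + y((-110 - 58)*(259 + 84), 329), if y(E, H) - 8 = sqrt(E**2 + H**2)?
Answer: -64276 + 7*sqrt(67768033) ≈ -6651.1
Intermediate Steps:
y(E, H) = 8 + sqrt(E**2 + H**2)
-64284 + y((-110 - 58)*(259 + 84), 329) = -64284 + (8 + sqrt(((-110 - 58)*(259 + 84))**2 + 329**2)) = -64284 + (8 + sqrt((-168*343)**2 + 108241)) = -64284 + (8 + sqrt((-57624)**2 + 108241)) = -64284 + (8 + sqrt(3320525376 + 108241)) = -64284 + (8 + sqrt(3320633617)) = -64284 + (8 + 7*sqrt(67768033)) = -64276 + 7*sqrt(67768033)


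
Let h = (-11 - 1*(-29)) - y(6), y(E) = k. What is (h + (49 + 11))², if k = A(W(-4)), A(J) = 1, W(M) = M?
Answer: 5929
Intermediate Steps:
k = 1
y(E) = 1
h = 17 (h = (-11 - 1*(-29)) - 1*1 = (-11 + 29) - 1 = 18 - 1 = 17)
(h + (49 + 11))² = (17 + (49 + 11))² = (17 + 60)² = 77² = 5929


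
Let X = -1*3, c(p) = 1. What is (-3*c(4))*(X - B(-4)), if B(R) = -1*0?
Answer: 9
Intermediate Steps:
B(R) = 0
X = -3
(-3*c(4))*(X - B(-4)) = (-3*1)*(-3 - 1*0) = -3*(-3 + 0) = -3*(-3) = 9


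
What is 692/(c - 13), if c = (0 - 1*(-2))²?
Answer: -692/9 ≈ -76.889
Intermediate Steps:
c = 4 (c = (0 + 2)² = 2² = 4)
692/(c - 13) = 692/(4 - 13) = 692/(-9) = 692*(-⅑) = -692/9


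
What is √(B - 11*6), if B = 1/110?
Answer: I*√798490/110 ≈ 8.1235*I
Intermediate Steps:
B = 1/110 ≈ 0.0090909
√(B - 11*6) = √(1/110 - 11*6) = √(1/110 - 66) = √(-7259/110) = I*√798490/110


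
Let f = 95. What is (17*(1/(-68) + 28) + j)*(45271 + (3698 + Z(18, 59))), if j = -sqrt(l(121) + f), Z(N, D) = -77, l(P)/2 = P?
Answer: 23260369 - 48892*sqrt(337) ≈ 2.2363e+7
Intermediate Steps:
l(P) = 2*P
j = -sqrt(337) (j = -sqrt(2*121 + 95) = -sqrt(242 + 95) = -sqrt(337) ≈ -18.358)
(17*(1/(-68) + 28) + j)*(45271 + (3698 + Z(18, 59))) = (17*(1/(-68) + 28) - sqrt(337))*(45271 + (3698 - 77)) = (17*(-1/68 + 28) - sqrt(337))*(45271 + 3621) = (17*(1903/68) - sqrt(337))*48892 = (1903/4 - sqrt(337))*48892 = 23260369 - 48892*sqrt(337)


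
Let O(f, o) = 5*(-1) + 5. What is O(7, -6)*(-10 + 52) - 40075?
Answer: -40075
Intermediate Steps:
O(f, o) = 0 (O(f, o) = -5 + 5 = 0)
O(7, -6)*(-10 + 52) - 40075 = 0*(-10 + 52) - 40075 = 0*42 - 40075 = 0 - 40075 = -40075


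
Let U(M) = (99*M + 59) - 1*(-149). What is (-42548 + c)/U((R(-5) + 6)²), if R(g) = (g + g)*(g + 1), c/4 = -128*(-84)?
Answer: 115/52423 ≈ 0.0021937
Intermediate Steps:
c = 43008 (c = 4*(-128*(-84)) = 4*10752 = 43008)
R(g) = 2*g*(1 + g) (R(g) = (2*g)*(1 + g) = 2*g*(1 + g))
U(M) = 208 + 99*M (U(M) = (59 + 99*M) + 149 = 208 + 99*M)
(-42548 + c)/U((R(-5) + 6)²) = (-42548 + 43008)/(208 + 99*(2*(-5)*(1 - 5) + 6)²) = 460/(208 + 99*(2*(-5)*(-4) + 6)²) = 460/(208 + 99*(40 + 6)²) = 460/(208 + 99*46²) = 460/(208 + 99*2116) = 460/(208 + 209484) = 460/209692 = 460*(1/209692) = 115/52423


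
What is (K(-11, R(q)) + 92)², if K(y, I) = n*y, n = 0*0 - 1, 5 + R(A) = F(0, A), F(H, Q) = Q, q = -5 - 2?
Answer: 10609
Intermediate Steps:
q = -7
R(A) = -5 + A
n = -1 (n = 0 - 1 = -1)
K(y, I) = -y
(K(-11, R(q)) + 92)² = (-1*(-11) + 92)² = (11 + 92)² = 103² = 10609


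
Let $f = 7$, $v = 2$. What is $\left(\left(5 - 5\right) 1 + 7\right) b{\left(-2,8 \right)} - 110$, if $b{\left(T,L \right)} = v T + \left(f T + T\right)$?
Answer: $-250$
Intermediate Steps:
$b{\left(T,L \right)} = 10 T$ ($b{\left(T,L \right)} = 2 T + \left(7 T + T\right) = 2 T + 8 T = 10 T$)
$\left(\left(5 - 5\right) 1 + 7\right) b{\left(-2,8 \right)} - 110 = \left(\left(5 - 5\right) 1 + 7\right) 10 \left(-2\right) - 110 = \left(0 \cdot 1 + 7\right) \left(-20\right) - 110 = \left(0 + 7\right) \left(-20\right) - 110 = 7 \left(-20\right) - 110 = -140 - 110 = -250$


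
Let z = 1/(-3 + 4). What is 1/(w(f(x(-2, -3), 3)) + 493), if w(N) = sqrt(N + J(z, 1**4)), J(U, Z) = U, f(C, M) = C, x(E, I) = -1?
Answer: 1/493 ≈ 0.0020284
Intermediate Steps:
z = 1 (z = 1/1 = 1)
w(N) = sqrt(1 + N) (w(N) = sqrt(N + 1) = sqrt(1 + N))
1/(w(f(x(-2, -3), 3)) + 493) = 1/(sqrt(1 - 1) + 493) = 1/(sqrt(0) + 493) = 1/(0 + 493) = 1/493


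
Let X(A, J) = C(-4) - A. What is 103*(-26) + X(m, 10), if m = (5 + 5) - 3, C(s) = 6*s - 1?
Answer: -2710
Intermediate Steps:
C(s) = -1 + 6*s
m = 7 (m = 10 - 3 = 7)
X(A, J) = -25 - A (X(A, J) = (-1 + 6*(-4)) - A = (-1 - 24) - A = -25 - A)
103*(-26) + X(m, 10) = 103*(-26) + (-25 - 1*7) = -2678 + (-25 - 7) = -2678 - 32 = -2710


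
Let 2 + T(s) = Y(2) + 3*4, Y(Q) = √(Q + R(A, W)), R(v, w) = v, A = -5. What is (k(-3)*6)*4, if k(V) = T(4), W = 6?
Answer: 240 + 24*I*√3 ≈ 240.0 + 41.569*I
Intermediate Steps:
Y(Q) = √(-5 + Q) (Y(Q) = √(Q - 5) = √(-5 + Q))
T(s) = 10 + I*√3 (T(s) = -2 + (√(-5 + 2) + 3*4) = -2 + (√(-3) + 12) = -2 + (I*√3 + 12) = -2 + (12 + I*√3) = 10 + I*√3)
k(V) = 10 + I*√3
(k(-3)*6)*4 = ((10 + I*√3)*6)*4 = (60 + 6*I*√3)*4 = 240 + 24*I*√3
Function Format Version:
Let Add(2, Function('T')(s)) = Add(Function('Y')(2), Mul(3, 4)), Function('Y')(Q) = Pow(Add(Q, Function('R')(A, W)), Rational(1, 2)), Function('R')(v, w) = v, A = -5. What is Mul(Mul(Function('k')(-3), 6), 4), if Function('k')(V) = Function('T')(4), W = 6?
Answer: Add(240, Mul(24, I, Pow(3, Rational(1, 2)))) ≈ Add(240.00, Mul(41.569, I))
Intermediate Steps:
Function('Y')(Q) = Pow(Add(-5, Q), Rational(1, 2)) (Function('Y')(Q) = Pow(Add(Q, -5), Rational(1, 2)) = Pow(Add(-5, Q), Rational(1, 2)))
Function('T')(s) = Add(10, Mul(I, Pow(3, Rational(1, 2)))) (Function('T')(s) = Add(-2, Add(Pow(Add(-5, 2), Rational(1, 2)), Mul(3, 4))) = Add(-2, Add(Pow(-3, Rational(1, 2)), 12)) = Add(-2, Add(Mul(I, Pow(3, Rational(1, 2))), 12)) = Add(-2, Add(12, Mul(I, Pow(3, Rational(1, 2))))) = Add(10, Mul(I, Pow(3, Rational(1, 2)))))
Function('k')(V) = Add(10, Mul(I, Pow(3, Rational(1, 2))))
Mul(Mul(Function('k')(-3), 6), 4) = Mul(Mul(Add(10, Mul(I, Pow(3, Rational(1, 2)))), 6), 4) = Mul(Add(60, Mul(6, I, Pow(3, Rational(1, 2)))), 4) = Add(240, Mul(24, I, Pow(3, Rational(1, 2))))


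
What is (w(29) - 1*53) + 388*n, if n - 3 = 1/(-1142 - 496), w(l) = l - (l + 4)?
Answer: 906439/819 ≈ 1106.8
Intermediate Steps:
w(l) = -4 (w(l) = l - (4 + l) = l + (-4 - l) = -4)
n = 4913/1638 (n = 3 + 1/(-1142 - 496) = 3 + 1/(-1638) = 3 - 1/1638 = 4913/1638 ≈ 2.9994)
(w(29) - 1*53) + 388*n = (-4 - 1*53) + 388*(4913/1638) = (-4 - 53) + 953122/819 = -57 + 953122/819 = 906439/819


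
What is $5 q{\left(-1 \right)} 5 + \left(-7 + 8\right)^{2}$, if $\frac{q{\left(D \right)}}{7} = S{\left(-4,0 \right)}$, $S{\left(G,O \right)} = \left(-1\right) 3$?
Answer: $-524$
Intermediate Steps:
$S{\left(G,O \right)} = -3$
$q{\left(D \right)} = -21$ ($q{\left(D \right)} = 7 \left(-3\right) = -21$)
$5 q{\left(-1 \right)} 5 + \left(-7 + 8\right)^{2} = 5 \left(-21\right) 5 + \left(-7 + 8\right)^{2} = \left(-105\right) 5 + 1^{2} = -525 + 1 = -524$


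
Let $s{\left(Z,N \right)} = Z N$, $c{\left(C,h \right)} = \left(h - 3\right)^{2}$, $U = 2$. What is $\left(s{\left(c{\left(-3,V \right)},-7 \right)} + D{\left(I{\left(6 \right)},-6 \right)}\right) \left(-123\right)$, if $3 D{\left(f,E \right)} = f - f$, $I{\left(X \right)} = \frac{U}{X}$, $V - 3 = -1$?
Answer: $861$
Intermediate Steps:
$V = 2$ ($V = 3 - 1 = 2$)
$c{\left(C,h \right)} = \left(-3 + h\right)^{2}$
$s{\left(Z,N \right)} = N Z$
$I{\left(X \right)} = \frac{2}{X}$
$D{\left(f,E \right)} = 0$ ($D{\left(f,E \right)} = \frac{f - f}{3} = \frac{1}{3} \cdot 0 = 0$)
$\left(s{\left(c{\left(-3,V \right)},-7 \right)} + D{\left(I{\left(6 \right)},-6 \right)}\right) \left(-123\right) = \left(- 7 \left(-3 + 2\right)^{2} + 0\right) \left(-123\right) = \left(- 7 \left(-1\right)^{2} + 0\right) \left(-123\right) = \left(\left(-7\right) 1 + 0\right) \left(-123\right) = \left(-7 + 0\right) \left(-123\right) = \left(-7\right) \left(-123\right) = 861$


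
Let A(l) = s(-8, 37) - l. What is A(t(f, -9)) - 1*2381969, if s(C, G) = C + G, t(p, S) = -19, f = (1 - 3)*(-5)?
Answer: -2381921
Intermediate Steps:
f = 10 (f = -2*(-5) = 10)
A(l) = 29 - l (A(l) = (-8 + 37) - l = 29 - l)
A(t(f, -9)) - 1*2381969 = (29 - 1*(-19)) - 1*2381969 = (29 + 19) - 2381969 = 48 - 2381969 = -2381921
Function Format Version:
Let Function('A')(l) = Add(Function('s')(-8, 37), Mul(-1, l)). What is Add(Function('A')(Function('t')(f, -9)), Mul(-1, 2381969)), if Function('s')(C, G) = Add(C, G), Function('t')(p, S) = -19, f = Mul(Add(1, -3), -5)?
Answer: -2381921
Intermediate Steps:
f = 10 (f = Mul(-2, -5) = 10)
Function('A')(l) = Add(29, Mul(-1, l)) (Function('A')(l) = Add(Add(-8, 37), Mul(-1, l)) = Add(29, Mul(-1, l)))
Add(Function('A')(Function('t')(f, -9)), Mul(-1, 2381969)) = Add(Add(29, Mul(-1, -19)), Mul(-1, 2381969)) = Add(Add(29, 19), -2381969) = Add(48, -2381969) = -2381921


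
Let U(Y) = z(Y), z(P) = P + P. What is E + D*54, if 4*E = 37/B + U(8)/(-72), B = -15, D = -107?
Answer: -1040161/180 ≈ -5778.7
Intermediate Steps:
z(P) = 2*P
U(Y) = 2*Y
E = -121/180 (E = (37/(-15) + (2*8)/(-72))/4 = (37*(-1/15) + 16*(-1/72))/4 = (-37/15 - 2/9)/4 = (1/4)*(-121/45) = -121/180 ≈ -0.67222)
E + D*54 = -121/180 - 107*54 = -121/180 - 5778 = -1040161/180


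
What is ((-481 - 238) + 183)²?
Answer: 287296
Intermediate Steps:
((-481 - 238) + 183)² = (-719 + 183)² = (-536)² = 287296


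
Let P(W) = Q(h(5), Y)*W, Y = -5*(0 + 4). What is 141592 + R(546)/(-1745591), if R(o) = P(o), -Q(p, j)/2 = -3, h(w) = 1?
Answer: 247161717596/1745591 ≈ 1.4159e+5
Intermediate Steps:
Y = -20 (Y = -5*4 = -20)
Q(p, j) = 6 (Q(p, j) = -2*(-3) = 6)
P(W) = 6*W
R(o) = 6*o
141592 + R(546)/(-1745591) = 141592 + (6*546)/(-1745591) = 141592 + 3276*(-1/1745591) = 141592 - 3276/1745591 = 247161717596/1745591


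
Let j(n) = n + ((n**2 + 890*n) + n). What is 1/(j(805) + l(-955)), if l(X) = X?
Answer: 1/1365130 ≈ 7.3253e-7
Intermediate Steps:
j(n) = n**2 + 892*n (j(n) = n + (n**2 + 891*n) = n**2 + 892*n)
1/(j(805) + l(-955)) = 1/(805*(892 + 805) - 955) = 1/(805*1697 - 955) = 1/(1366085 - 955) = 1/1365130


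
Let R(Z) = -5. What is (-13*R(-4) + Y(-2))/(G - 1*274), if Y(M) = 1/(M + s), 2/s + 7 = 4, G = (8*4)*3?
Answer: -517/1424 ≈ -0.36306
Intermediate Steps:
G = 96 (G = 32*3 = 96)
s = -2/3 (s = 2/(-7 + 4) = 2/(-3) = 2*(-1/3) = -2/3 ≈ -0.66667)
Y(M) = 1/(-2/3 + M) (Y(M) = 1/(M - 2/3) = 1/(-2/3 + M))
(-13*R(-4) + Y(-2))/(G - 1*274) = (-13*(-5) + 3/(-2 + 3*(-2)))/(96 - 1*274) = (65 + 3/(-2 - 6))/(96 - 274) = (65 + 3/(-8))/(-178) = (65 + 3*(-1/8))*(-1/178) = (65 - 3/8)*(-1/178) = (517/8)*(-1/178) = -517/1424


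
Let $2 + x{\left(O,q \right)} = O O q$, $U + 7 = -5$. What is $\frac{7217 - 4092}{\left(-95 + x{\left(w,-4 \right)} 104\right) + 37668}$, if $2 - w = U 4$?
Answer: $- \frac{625}{200527} \approx -0.0031168$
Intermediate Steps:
$U = -12$ ($U = -7 - 5 = -12$)
$w = 50$ ($w = 2 - \left(-12\right) 4 = 2 - -48 = 2 + 48 = 50$)
$x{\left(O,q \right)} = -2 + q O^{2}$ ($x{\left(O,q \right)} = -2 + O O q = -2 + O^{2} q = -2 + q O^{2}$)
$\frac{7217 - 4092}{\left(-95 + x{\left(w,-4 \right)} 104\right) + 37668} = \frac{7217 - 4092}{\left(-95 + \left(-2 - 4 \cdot 50^{2}\right) 104\right) + 37668} = \frac{3125}{\left(-95 + \left(-2 - 10000\right) 104\right) + 37668} = \frac{3125}{\left(-95 - 1040208\right) + 37668} = \frac{3125}{-1040303 + 37668} = \frac{3125}{-1002635} = 3125 \left(- \frac{1}{1002635}\right) = - \frac{625}{200527}$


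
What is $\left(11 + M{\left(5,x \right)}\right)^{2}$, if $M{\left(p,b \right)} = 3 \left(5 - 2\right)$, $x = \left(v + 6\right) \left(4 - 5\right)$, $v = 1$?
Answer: $400$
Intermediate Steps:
$x = -7$ ($x = \left(1 + 6\right) \left(4 - 5\right) = 7 \left(-1\right) = -7$)
$M{\left(p,b \right)} = 9$ ($M{\left(p,b \right)} = 3 \cdot 3 = 9$)
$\left(11 + M{\left(5,x \right)}\right)^{2} = \left(11 + 9\right)^{2} = 20^{2} = 400$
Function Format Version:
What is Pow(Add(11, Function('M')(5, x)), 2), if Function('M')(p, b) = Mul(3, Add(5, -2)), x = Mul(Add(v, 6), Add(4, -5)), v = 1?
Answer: 400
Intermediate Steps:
x = -7 (x = Mul(Add(1, 6), Add(4, -5)) = Mul(7, -1) = -7)
Function('M')(p, b) = 9 (Function('M')(p, b) = Mul(3, 3) = 9)
Pow(Add(11, Function('M')(5, x)), 2) = Pow(Add(11, 9), 2) = Pow(20, 2) = 400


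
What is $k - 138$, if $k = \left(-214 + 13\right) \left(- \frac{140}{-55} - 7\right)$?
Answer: $\frac{8331}{11} \approx 757.36$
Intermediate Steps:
$k = \frac{9849}{11}$ ($k = - 201 \left(\left(-140\right) \left(- \frac{1}{55}\right) - 7\right) = - 201 \left(\frac{28}{11} - 7\right) = \left(-201\right) \left(- \frac{49}{11}\right) = \frac{9849}{11} \approx 895.36$)
$k - 138 = \frac{9849}{11} - 138 = \frac{8331}{11}$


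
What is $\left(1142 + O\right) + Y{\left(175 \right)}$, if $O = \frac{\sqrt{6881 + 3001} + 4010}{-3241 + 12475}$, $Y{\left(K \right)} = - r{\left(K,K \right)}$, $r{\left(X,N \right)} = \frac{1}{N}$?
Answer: $\frac{923053708}{807975} + \frac{\sqrt{122}}{1026} \approx 1142.4$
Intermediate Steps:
$Y{\left(K \right)} = - \frac{1}{K}$
$O = \frac{2005}{4617} + \frac{\sqrt{122}}{1026}$ ($O = \frac{\sqrt{9882} + 4010}{9234} = \left(9 \sqrt{122} + 4010\right) \frac{1}{9234} = \left(4010 + 9 \sqrt{122}\right) \frac{1}{9234} = \frac{2005}{4617} + \frac{\sqrt{122}}{1026} \approx 0.44503$)
$\left(1142 + O\right) + Y{\left(175 \right)} = \left(1142 + \left(\frac{2005}{4617} + \frac{\sqrt{122}}{1026}\right)\right) - \frac{1}{175} = \left(\frac{5274619}{4617} + \frac{\sqrt{122}}{1026}\right) - \frac{1}{175} = \frac{923053708}{807975} + \frac{\sqrt{122}}{1026}$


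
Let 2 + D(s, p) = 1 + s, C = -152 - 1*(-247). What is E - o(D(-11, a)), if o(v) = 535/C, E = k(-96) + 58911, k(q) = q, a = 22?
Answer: 1117378/19 ≈ 58809.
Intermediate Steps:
E = 58815 (E = -96 + 58911 = 58815)
C = 95 (C = -152 + 247 = 95)
D(s, p) = -1 + s (D(s, p) = -2 + (1 + s) = -1 + s)
o(v) = 107/19 (o(v) = 535/95 = 535*(1/95) = 107/19)
E - o(D(-11, a)) = 58815 - 1*107/19 = 58815 - 107/19 = 1117378/19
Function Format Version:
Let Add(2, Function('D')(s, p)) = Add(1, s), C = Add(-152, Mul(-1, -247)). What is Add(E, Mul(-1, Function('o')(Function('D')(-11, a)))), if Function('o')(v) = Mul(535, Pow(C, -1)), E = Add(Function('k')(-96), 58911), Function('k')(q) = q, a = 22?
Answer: Rational(1117378, 19) ≈ 58809.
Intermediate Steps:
E = 58815 (E = Add(-96, 58911) = 58815)
C = 95 (C = Add(-152, 247) = 95)
Function('D')(s, p) = Add(-1, s) (Function('D')(s, p) = Add(-2, Add(1, s)) = Add(-1, s))
Function('o')(v) = Rational(107, 19) (Function('o')(v) = Mul(535, Pow(95, -1)) = Mul(535, Rational(1, 95)) = Rational(107, 19))
Add(E, Mul(-1, Function('o')(Function('D')(-11, a)))) = Add(58815, Mul(-1, Rational(107, 19))) = Add(58815, Rational(-107, 19)) = Rational(1117378, 19)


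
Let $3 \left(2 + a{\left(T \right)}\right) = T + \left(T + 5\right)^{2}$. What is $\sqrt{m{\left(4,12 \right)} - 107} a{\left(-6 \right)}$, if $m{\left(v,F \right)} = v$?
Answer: $- \frac{11 i \sqrt{103}}{3} \approx - 37.213 i$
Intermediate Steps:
$a{\left(T \right)} = -2 + \frac{T}{3} + \frac{\left(5 + T\right)^{2}}{3}$ ($a{\left(T \right)} = -2 + \frac{T + \left(T + 5\right)^{2}}{3} = -2 + \frac{T + \left(5 + T\right)^{2}}{3} = -2 + \left(\frac{T}{3} + \frac{\left(5 + T\right)^{2}}{3}\right) = -2 + \frac{T}{3} + \frac{\left(5 + T\right)^{2}}{3}$)
$\sqrt{m{\left(4,12 \right)} - 107} a{\left(-6 \right)} = \sqrt{4 - 107} \left(-2 + \frac{1}{3} \left(-6\right) + \frac{\left(5 - 6\right)^{2}}{3}\right) = \sqrt{-103} \left(-2 - 2 + \frac{\left(-1\right)^{2}}{3}\right) = i \sqrt{103} \left(-2 - 2 + \frac{1}{3} \cdot 1\right) = i \sqrt{103} \left(-2 - 2 + \frac{1}{3}\right) = i \sqrt{103} \left(- \frac{11}{3}\right) = - \frac{11 i \sqrt{103}}{3}$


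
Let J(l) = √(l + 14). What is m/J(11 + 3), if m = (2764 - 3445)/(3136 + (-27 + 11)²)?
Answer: -681*√7/47488 ≈ -0.037941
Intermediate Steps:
J(l) = √(14 + l)
m = -681/3392 (m = -681/(3136 + (-16)²) = -681/(3136 + 256) = -681/3392 ≈ -0.20077)
m/J(11 + 3) = -681/(3392*√(14 + (11 + 3))) = -681/(3392*√(14 + 14)) = -681*√7/14/3392 = -681*√7/47488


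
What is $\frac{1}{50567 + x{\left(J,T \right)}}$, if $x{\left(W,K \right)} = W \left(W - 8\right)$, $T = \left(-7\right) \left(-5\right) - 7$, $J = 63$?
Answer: $\frac{1}{54032} \approx 1.8508 \cdot 10^{-5}$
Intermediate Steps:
$T = 28$ ($T = 35 - 7 = 28$)
$x{\left(W,K \right)} = W \left(-8 + W\right)$
$\frac{1}{50567 + x{\left(J,T \right)}} = \frac{1}{50567 + 63 \left(-8 + 63\right)} = \frac{1}{50567 + 63 \cdot 55} = \frac{1}{50567 + 3465} = \frac{1}{54032}$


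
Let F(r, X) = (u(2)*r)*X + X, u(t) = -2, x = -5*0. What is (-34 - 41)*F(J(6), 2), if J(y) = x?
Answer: -150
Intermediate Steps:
x = 0
J(y) = 0
F(r, X) = X - 2*X*r (F(r, X) = (-2*r)*X + X = -2*X*r + X = X - 2*X*r)
(-34 - 41)*F(J(6), 2) = (-34 - 41)*(2*(1 - 2*0)) = -150*(1 + 0) = -150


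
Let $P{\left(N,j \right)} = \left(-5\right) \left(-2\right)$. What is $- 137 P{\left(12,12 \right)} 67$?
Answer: $-91790$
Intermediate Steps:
$P{\left(N,j \right)} = 10$
$- 137 P{\left(12,12 \right)} 67 = \left(-137\right) 10 \cdot 67 = \left(-1370\right) 67 = -91790$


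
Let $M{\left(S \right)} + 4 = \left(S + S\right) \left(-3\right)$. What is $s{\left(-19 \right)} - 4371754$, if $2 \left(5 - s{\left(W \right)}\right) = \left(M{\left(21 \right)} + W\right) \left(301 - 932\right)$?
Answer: $- \frac{8837517}{2} \approx -4.4188 \cdot 10^{6}$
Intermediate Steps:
$M{\left(S \right)} = -4 - 6 S$ ($M{\left(S \right)} = -4 + \left(S + S\right) \left(-3\right) = -4 + 2 S \left(-3\right) = -4 - 6 S$)
$s{\left(W \right)} = -41010 + \frac{631 W}{2}$ ($s{\left(W \right)} = 5 - \frac{\left(\left(-4 - 126\right) + W\right) \left(301 - 932\right)}{2} = 5 - \frac{\left(\left(-4 - 126\right) + W\right) \left(-631\right)}{2} = 5 - \frac{\left(-130 + W\right) \left(-631\right)}{2} = 5 - \frac{82030 - 631 W}{2} = 5 + \left(-41015 + \frac{631 W}{2}\right) = -41010 + \frac{631 W}{2}$)
$s{\left(-19 \right)} - 4371754 = \left(-41010 + \frac{631}{2} \left(-19\right)\right) - 4371754 = \left(-41010 - \frac{11989}{2}\right) - 4371754 = - \frac{94009}{2} - 4371754 = - \frac{8837517}{2}$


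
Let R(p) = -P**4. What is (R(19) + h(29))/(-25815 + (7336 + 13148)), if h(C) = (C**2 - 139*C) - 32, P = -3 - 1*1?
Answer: 3478/5331 ≈ 0.65241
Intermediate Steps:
P = -4 (P = -3 - 1 = -4)
R(p) = -256 (R(p) = -1*(-4)**4 = -1*256 = -256)
h(C) = -32 + C**2 - 139*C
(R(19) + h(29))/(-25815 + (7336 + 13148)) = (-256 + (-32 + 29**2 - 139*29))/(-25815 + (7336 + 13148)) = (-256 + (-32 + 841 - 4031))/(-25815 + 20484) = (-256 - 3222)/(-5331) = -3478*(-1/5331) = 3478/5331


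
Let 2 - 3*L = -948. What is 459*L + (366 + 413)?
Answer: 146129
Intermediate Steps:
L = 950/3 (L = ⅔ - ⅓*(-948) = ⅔ + 316 = 950/3 ≈ 316.67)
459*L + (366 + 413) = 459*(950/3) + (366 + 413) = 145350 + 779 = 146129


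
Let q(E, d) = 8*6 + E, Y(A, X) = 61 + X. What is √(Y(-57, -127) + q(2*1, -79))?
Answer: 4*I ≈ 4.0*I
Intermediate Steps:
q(E, d) = 48 + E
√(Y(-57, -127) + q(2*1, -79)) = √((61 - 127) + (48 + 2*1)) = √(-66 + (48 + 2)) = √(-66 + 50) = √(-16) = 4*I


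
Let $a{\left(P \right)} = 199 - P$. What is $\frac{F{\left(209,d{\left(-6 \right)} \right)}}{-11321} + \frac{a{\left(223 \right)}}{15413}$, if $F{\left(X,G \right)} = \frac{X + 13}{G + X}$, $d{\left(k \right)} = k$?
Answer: $- \frac{58577598}{35421586319} \approx -0.0016537$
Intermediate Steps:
$F{\left(X,G \right)} = \frac{13 + X}{G + X}$
$\frac{F{\left(209,d{\left(-6 \right)} \right)}}{-11321} + \frac{a{\left(223 \right)}}{15413} = \frac{\frac{1}{-6 + 209} \left(13 + 209\right)}{-11321} + \frac{199 - 223}{15413} = \frac{1}{203} \cdot 222 \left(- \frac{1}{11321}\right) + \left(199 - 223\right) \frac{1}{15413} = \frac{1}{203} \cdot 222 \left(- \frac{1}{11321}\right) - \frac{24}{15413} = \frac{222}{203} \left(- \frac{1}{11321}\right) - \frac{24}{15413} = - \frac{222}{2298163} - \frac{24}{15413} = - \frac{58577598}{35421586319}$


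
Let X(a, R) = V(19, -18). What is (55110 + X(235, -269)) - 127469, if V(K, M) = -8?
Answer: -72367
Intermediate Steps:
X(a, R) = -8
(55110 + X(235, -269)) - 127469 = (55110 - 8) - 127469 = 55102 - 127469 = -72367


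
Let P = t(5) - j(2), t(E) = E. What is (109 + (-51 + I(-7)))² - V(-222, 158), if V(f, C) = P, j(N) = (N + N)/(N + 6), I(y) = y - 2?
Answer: 4793/2 ≈ 2396.5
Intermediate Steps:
I(y) = -2 + y
j(N) = 2*N/(6 + N) (j(N) = (2*N)/(6 + N) = 2*N/(6 + N))
P = 9/2 (P = 5 - 2*2/(6 + 2) = 5 - 2*2/8 = 5 - 1*½ = 5 - ½ = 9/2 ≈ 4.5000)
V(f, C) = 9/2
(109 + (-51 + I(-7)))² - V(-222, 158) = (109 + (-51 + (-2 - 7)))² - 1*9/2 = (109 + (-51 - 9))² - 9/2 = (109 - 60)² - 9/2 = 49² - 9/2 = 2401 - 9/2 = 4793/2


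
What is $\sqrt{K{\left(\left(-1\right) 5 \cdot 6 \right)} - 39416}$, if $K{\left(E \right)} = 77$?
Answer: $3 i \sqrt{4371} \approx 198.34 i$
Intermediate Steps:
$\sqrt{K{\left(\left(-1\right) 5 \cdot 6 \right)} - 39416} = \sqrt{77 - 39416} = \sqrt{-39339} = 3 i \sqrt{4371}$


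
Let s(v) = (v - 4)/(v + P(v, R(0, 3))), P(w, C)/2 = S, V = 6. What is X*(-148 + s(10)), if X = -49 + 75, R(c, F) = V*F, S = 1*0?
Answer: -19162/5 ≈ -3832.4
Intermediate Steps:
S = 0
R(c, F) = 6*F
P(w, C) = 0 (P(w, C) = 2*0 = 0)
s(v) = (-4 + v)/v (s(v) = (v - 4)/(v + 0) = (-4 + v)/v)
X = 26
X*(-148 + s(10)) = 26*(-148 + (-4 + 10)/10) = 26*(-148 + (⅒)*6) = 26*(-148 + ⅗) = 26*(-737/5) = -19162/5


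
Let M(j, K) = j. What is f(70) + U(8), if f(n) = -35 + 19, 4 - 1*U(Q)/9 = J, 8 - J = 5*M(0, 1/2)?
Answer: -52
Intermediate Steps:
J = 8 (J = 8 - 5*0 = 8 - 1*0 = 8 + 0 = 8)
U(Q) = -36 (U(Q) = 36 - 9*8 = 36 - 72 = -36)
f(n) = -16
f(70) + U(8) = -16 - 36 = -52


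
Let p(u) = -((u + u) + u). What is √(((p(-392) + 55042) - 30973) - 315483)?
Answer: 61*I*√78 ≈ 538.74*I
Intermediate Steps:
p(u) = -3*u (p(u) = -(2*u + u) = -3*u)
√(((p(-392) + 55042) - 30973) - 315483) = √(((-3*(-392) + 55042) - 30973) - 315483) = √(((1176 + 55042) - 30973) - 315483) = √((56218 - 30973) - 315483) = √(25245 - 315483) = √(-290238) = 61*I*√78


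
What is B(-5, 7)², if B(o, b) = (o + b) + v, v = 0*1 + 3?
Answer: 25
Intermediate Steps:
v = 3 (v = 0 + 3 = 3)
B(o, b) = 3 + b + o (B(o, b) = (o + b) + 3 = (b + o) + 3 = 3 + b + o)
B(-5, 7)² = (3 + 7 - 5)² = 5² = 25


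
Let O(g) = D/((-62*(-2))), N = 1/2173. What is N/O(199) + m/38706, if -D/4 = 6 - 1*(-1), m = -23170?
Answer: -176819378/294378483 ≈ -0.60065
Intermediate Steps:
D = -28 (D = -4*(6 - 1*(-1)) = -4*(6 + 1) = -4*7 = -28)
N = 1/2173 ≈ 0.00046019
O(g) = -7/31 (O(g) = -28/((-62*(-2))) = -28/124 = -28*1/124 = -7/31)
N/O(199) + m/38706 = 1/(2173*(-7/31)) - 23170/38706 = (1/2173)*(-31/7) - 23170*1/38706 = -31/15211 - 11585/19353 = -176819378/294378483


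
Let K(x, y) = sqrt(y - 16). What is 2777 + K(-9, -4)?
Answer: 2777 + 2*I*sqrt(5) ≈ 2777.0 + 4.4721*I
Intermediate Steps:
K(x, y) = sqrt(-16 + y)
2777 + K(-9, -4) = 2777 + sqrt(-16 - 4) = 2777 + sqrt(-20) = 2777 + 2*I*sqrt(5)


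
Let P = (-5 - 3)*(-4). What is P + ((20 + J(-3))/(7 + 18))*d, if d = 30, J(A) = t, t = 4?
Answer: 304/5 ≈ 60.800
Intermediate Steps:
J(A) = 4
P = 32 (P = -8*(-4) = 32)
P + ((20 + J(-3))/(7 + 18))*d = 32 + ((20 + 4)/(7 + 18))*30 = 32 + (24/25)*30 = 32 + 144/5 = 304/5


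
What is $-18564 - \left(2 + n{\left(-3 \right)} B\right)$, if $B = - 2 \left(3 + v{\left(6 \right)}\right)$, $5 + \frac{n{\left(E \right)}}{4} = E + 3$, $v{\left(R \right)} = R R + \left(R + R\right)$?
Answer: $-20606$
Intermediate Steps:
$v{\left(R \right)} = R^{2} + 2 R$
$n{\left(E \right)} = -8 + 4 E$ ($n{\left(E \right)} = -20 + 4 \left(E + 3\right) = -20 + 4 \left(3 + E\right) = -20 + \left(12 + 4 E\right) = -8 + 4 E$)
$B = -102$ ($B = - 2 \left(3 + 6 \left(2 + 6\right)\right) = - 2 \left(3 + 6 \cdot 8\right) = - 2 \left(3 + 48\right) = \left(-2\right) 51 = -102$)
$-18564 - \left(2 + n{\left(-3 \right)} B\right) = -18564 - \left(2 + \left(-8 + 4 \left(-3\right)\right) \left(-102\right)\right) = -18564 - \left(2 + \left(-8 - 12\right) \left(-102\right)\right) = -18564 - \left(2 - -2040\right) = -18564 - \left(2 + 2040\right) = -18564 - 2042 = -20606$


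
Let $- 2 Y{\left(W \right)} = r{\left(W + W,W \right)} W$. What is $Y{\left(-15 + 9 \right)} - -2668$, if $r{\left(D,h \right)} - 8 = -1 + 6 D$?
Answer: $2473$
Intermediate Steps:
$r{\left(D,h \right)} = 7 + 6 D$ ($r{\left(D,h \right)} = 8 + \left(-1 + 6 D\right) = 7 + 6 D$)
$Y{\left(W \right)} = - \frac{W \left(7 + 12 W\right)}{2}$ ($Y{\left(W \right)} = - \frac{\left(7 + 6 \left(W + W\right)\right) W}{2} = - \frac{\left(7 + 6 \cdot 2 W\right) W}{2} = - \frac{\left(7 + 12 W\right) W}{2} = - \frac{W \left(7 + 12 W\right)}{2}$)
$Y{\left(-15 + 9 \right)} - -2668 = - \frac{\left(-15 + 9\right) \left(7 + 12 \left(-15 + 9\right)\right)}{2} - -2668 = \left(- \frac{1}{2}\right) \left(-6\right) \left(7 + 12 \left(-6\right)\right) + 2668 = \left(- \frac{1}{2}\right) \left(-6\right) \left(7 - 72\right) + 2668 = \left(- \frac{1}{2}\right) \left(-6\right) \left(-65\right) + 2668 = -195 + 2668 = 2473$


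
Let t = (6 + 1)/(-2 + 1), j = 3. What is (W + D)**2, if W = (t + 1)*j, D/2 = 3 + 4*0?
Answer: 144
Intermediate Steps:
t = -7 (t = 7/(-1) = 7*(-1) = -7)
D = 6 (D = 2*(3 + 4*0) = 2*(3 + 0) = 2*3 = 6)
W = -18 (W = (-7 + 1)*3 = -6*3 = -18)
(W + D)**2 = (-18 + 6)**2 = (-12)**2 = 144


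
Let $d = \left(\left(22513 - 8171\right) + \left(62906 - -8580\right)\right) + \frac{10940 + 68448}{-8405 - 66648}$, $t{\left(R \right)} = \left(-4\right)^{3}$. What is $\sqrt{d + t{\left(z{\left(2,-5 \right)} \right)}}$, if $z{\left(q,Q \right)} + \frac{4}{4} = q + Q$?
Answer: $\frac{2 \sqrt{120774651600878}}{75053} \approx 292.85$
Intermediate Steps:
$z{\left(q,Q \right)} = -1 + Q + q$ ($z{\left(q,Q \right)} = -1 + \left(q + Q\right) = -1 + \left(Q + q\right) = -1 + Q + q$)
$t{\left(R \right)} = -64$
$d = \frac{6441569496}{75053}$ ($d = \left(\left(22513 - 8171\right) + \left(62906 + 8580\right)\right) + \frac{79388}{-75053} = \left(14342 + 71486\right) + 79388 \left(- \frac{1}{75053}\right) = 85828 - \frac{79388}{75053} = \frac{6441569496}{75053} \approx 85827.0$)
$\sqrt{d + t{\left(z{\left(2,-5 \right)} \right)}} = \sqrt{\frac{6441569496}{75053} - 64} = \sqrt{\frac{6436766104}{75053}} = \frac{2 \sqrt{120774651600878}}{75053}$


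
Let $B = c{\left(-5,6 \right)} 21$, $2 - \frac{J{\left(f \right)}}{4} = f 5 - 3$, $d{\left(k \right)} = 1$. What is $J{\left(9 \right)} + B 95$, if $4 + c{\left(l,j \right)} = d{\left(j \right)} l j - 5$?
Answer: $-77965$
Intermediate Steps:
$c{\left(l,j \right)} = -9 + j l$ ($c{\left(l,j \right)} = -4 + \left(1 l j - 5\right) = -4 + \left(l j - 5\right) = -4 + \left(j l - 5\right) = -4 + \left(-5 + j l\right) = -9 + j l$)
$J{\left(f \right)} = 20 - 20 f$ ($J{\left(f \right)} = 8 - 4 \left(f 5 - 3\right) = 8 - 4 \left(5 f - 3\right) = 8 - 4 \left(-3 + 5 f\right) = 8 - \left(-12 + 20 f\right) = 20 - 20 f$)
$B = -819$ ($B = \left(-9 + 6 \left(-5\right)\right) 21 = \left(-9 - 30\right) 21 = \left(-39\right) 21 = -819$)
$J{\left(9 \right)} + B 95 = \left(20 - 180\right) - 77805 = -160 - 77805 = -77965$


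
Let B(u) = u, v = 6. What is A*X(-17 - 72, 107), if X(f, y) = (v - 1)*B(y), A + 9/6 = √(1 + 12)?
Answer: -1605/2 + 535*√13 ≈ 1126.5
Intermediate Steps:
A = -3/2 + √13 (A = -3/2 + √(1 + 12) = -3/2 + √13 ≈ 2.1056)
X(f, y) = 5*y (X(f, y) = (6 - 1)*y = 5*y)
A*X(-17 - 72, 107) = (-3/2 + √13)*(5*107) = (-3/2 + √13)*535 = -1605/2 + 535*√13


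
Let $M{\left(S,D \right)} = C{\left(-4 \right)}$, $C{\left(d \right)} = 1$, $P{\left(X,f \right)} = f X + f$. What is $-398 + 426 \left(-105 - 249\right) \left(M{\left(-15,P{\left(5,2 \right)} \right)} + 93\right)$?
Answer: $-14175974$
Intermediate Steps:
$P{\left(X,f \right)} = f + X f$ ($P{\left(X,f \right)} = X f + f = f + X f$)
$M{\left(S,D \right)} = 1$
$-398 + 426 \left(-105 - 249\right) \left(M{\left(-15,P{\left(5,2 \right)} \right)} + 93\right) = -398 + 426 \left(-105 - 249\right) \left(1 + 93\right) = -398 + 426 \left(\left(-354\right) 94\right) = -398 + 426 \left(-33276\right) = -398 - 14175576 = -14175974$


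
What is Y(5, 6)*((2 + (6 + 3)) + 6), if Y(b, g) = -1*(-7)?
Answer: 119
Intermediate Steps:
Y(b, g) = 7
Y(5, 6)*((2 + (6 + 3)) + 6) = 7*((2 + (6 + 3)) + 6) = 7*((2 + 9) + 6) = 7*(11 + 6) = 7*17 = 119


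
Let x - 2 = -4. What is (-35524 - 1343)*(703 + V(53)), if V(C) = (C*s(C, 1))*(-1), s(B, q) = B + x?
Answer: 73734000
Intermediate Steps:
x = -2 (x = 2 - 4 = -2)
s(B, q) = -2 + B (s(B, q) = B - 2 = -2 + B)
V(C) = -C*(-2 + C) (V(C) = (C*(-2 + C))*(-1) = -C*(-2 + C))
(-35524 - 1343)*(703 + V(53)) = (-35524 - 1343)*(703 + 53*(2 - 1*53)) = -36867*(703 + 53*(2 - 53)) = -36867*(703 + 53*(-51)) = -36867*(703 - 2703) = -36867*(-2000) = 73734000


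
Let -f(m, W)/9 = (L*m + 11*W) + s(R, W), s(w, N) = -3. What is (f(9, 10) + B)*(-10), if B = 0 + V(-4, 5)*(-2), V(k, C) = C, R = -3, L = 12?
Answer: 19450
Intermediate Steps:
f(m, W) = 27 - 108*m - 99*W (f(m, W) = -9*((12*m + 11*W) - 3) = -9*((11*W + 12*m) - 3) = -9*(-3 + 11*W + 12*m) = 27 - 108*m - 99*W)
B = -10 (B = 0 + 5*(-2) = 0 - 10 = -10)
(f(9, 10) + B)*(-10) = ((27 - 108*9 - 99*10) - 10)*(-10) = ((27 - 972 - 990) - 10)*(-10) = (-1935 - 10)*(-10) = -1945*(-10) = 19450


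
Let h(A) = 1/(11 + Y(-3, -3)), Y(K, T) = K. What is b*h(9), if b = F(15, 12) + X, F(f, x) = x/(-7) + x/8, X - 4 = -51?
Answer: -661/112 ≈ -5.9018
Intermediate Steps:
h(A) = ⅛ (h(A) = 1/(11 - 3) = 1/8 = ⅛)
X = -47 (X = 4 - 51 = -47)
F(f, x) = -x/56 (F(f, x) = x*(-⅐) + x*(⅛) = -x/7 + x/8 = -x/56)
b = -661/14 (b = -1/56*12 - 47 = -3/14 - 47 = -661/14 ≈ -47.214)
b*h(9) = -661/14*⅛ = -661/112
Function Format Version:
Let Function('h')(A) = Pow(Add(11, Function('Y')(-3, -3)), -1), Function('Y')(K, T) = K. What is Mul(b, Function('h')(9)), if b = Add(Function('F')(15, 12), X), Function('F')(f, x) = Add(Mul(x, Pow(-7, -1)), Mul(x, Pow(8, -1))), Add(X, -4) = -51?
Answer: Rational(-661, 112) ≈ -5.9018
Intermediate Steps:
Function('h')(A) = Rational(1, 8) (Function('h')(A) = Pow(Add(11, -3), -1) = Pow(8, -1) = Rational(1, 8))
X = -47 (X = Add(4, -51) = -47)
Function('F')(f, x) = Mul(Rational(-1, 56), x) (Function('F')(f, x) = Add(Mul(x, Rational(-1, 7)), Mul(x, Rational(1, 8))) = Add(Mul(Rational(-1, 7), x), Mul(Rational(1, 8), x)) = Mul(Rational(-1, 56), x))
b = Rational(-661, 14) (b = Add(Mul(Rational(-1, 56), 12), -47) = Add(Rational(-3, 14), -47) = Rational(-661, 14) ≈ -47.214)
Mul(b, Function('h')(9)) = Mul(Rational(-661, 14), Rational(1, 8)) = Rational(-661, 112)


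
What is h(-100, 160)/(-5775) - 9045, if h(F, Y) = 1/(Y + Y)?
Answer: -16715160001/1848000 ≈ -9045.0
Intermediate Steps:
h(F, Y) = 1/(2*Y)
h(-100, 160)/(-5775) - 9045 = ((1/2)/160)/(-5775) - 9045 = ((1/2)*(1/160))*(-1/5775) - 9045 = (1/320)*(-1/5775) - 9045 = -1/1848000 - 9045 = -16715160001/1848000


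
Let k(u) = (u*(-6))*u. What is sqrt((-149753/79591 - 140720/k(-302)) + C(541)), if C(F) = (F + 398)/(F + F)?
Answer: I*sqrt(1151362043512815435846)/39011210286 ≈ 0.86979*I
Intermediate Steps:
k(u) = -6*u**2 (k(u) = (-6*u)*u = -6*u**2)
C(F) = (398 + F)/(2*F) (C(F) = (398 + F)/((2*F)) = (398 + F)*(1/(2*F)) = (398 + F)/(2*F))
sqrt((-149753/79591 - 140720/k(-302)) + C(541)) = sqrt((-149753/79591 - 140720/((-6*(-302)**2))) + (1/2)*(398 + 541)/541) = sqrt((-149753*1/79591 - 140720/((-6*91204))) + (1/2)*(1/541)*939) = sqrt((-149753/79591 - 140720/(-547224)) + 939/1082) = sqrt((-149753/79591 - 140720*(-1/547224)) + 939/1082) = sqrt((-149753/79591 + 17590/68403) + 939/1082) = sqrt(-8843548769/5444263173 + 939/1082) = sqrt(-4456556648611/5890692753186) = I*sqrt(1151362043512815435846)/39011210286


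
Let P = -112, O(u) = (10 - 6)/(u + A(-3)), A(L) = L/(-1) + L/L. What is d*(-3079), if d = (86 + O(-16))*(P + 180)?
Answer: -53808604/3 ≈ -1.7936e+7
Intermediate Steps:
A(L) = 1 - L (A(L) = L*(-1) + 1 = -L + 1 = 1 - L)
O(u) = 4/(4 + u) (O(u) = (10 - 6)/(u + (1 - 1*(-3))) = 4/(u + (1 + 3)) = 4/(u + 4) = 4/(4 + u))
d = 17476/3 (d = (86 + 4/(4 - 16))*(-112 + 180) = (86 + 4/(-12))*68 = (86 + 4*(-1/12))*68 = (86 - 1/3)*68 = (257/3)*68 = 17476/3 ≈ 5825.3)
d*(-3079) = (17476/3)*(-3079) = -53808604/3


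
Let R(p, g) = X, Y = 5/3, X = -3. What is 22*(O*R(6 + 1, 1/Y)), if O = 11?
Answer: -726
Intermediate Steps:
Y = 5/3 (Y = 5*(⅓) = 5/3 ≈ 1.6667)
R(p, g) = -3
22*(O*R(6 + 1, 1/Y)) = 22*(11*(-3)) = 22*(-33) = -726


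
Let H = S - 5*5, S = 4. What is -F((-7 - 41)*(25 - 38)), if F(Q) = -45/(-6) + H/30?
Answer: -34/5 ≈ -6.8000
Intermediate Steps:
H = -21 (H = 4 - 5*5 = 4 - 25 = -21)
F(Q) = 34/5 (F(Q) = -45/(-6) - 21/30 = -45*(-⅙) - 21*1/30 = 15/2 - 7/10 = 34/5)
-F((-7 - 41)*(25 - 38)) = -1*34/5 = -34/5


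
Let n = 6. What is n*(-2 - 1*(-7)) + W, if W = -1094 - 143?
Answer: -1207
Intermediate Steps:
W = -1237
n*(-2 - 1*(-7)) + W = 6*(-2 - 1*(-7)) - 1237 = 6*(-2 + 7) - 1237 = 6*5 - 1237 = 30 - 1237 = -1207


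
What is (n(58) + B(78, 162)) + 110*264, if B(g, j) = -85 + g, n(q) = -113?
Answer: 28920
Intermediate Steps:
(n(58) + B(78, 162)) + 110*264 = (-113 + (-85 + 78)) + 110*264 = (-113 - 7) + 29040 = -120 + 29040 = 28920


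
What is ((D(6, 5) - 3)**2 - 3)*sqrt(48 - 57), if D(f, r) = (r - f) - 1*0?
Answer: 39*I ≈ 39.0*I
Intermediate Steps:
D(f, r) = r - f (D(f, r) = (r - f) + 0 = r - f)
((D(6, 5) - 3)**2 - 3)*sqrt(48 - 57) = (((5 - 1*6) - 3)**2 - 3)*sqrt(48 - 57) = (((5 - 6) - 3)**2 - 3)*sqrt(-9) = ((-1 - 3)**2 - 3)*(3*I) = ((-4)**2 - 3)*(3*I) = (16 - 3)*(3*I) = 13*(3*I) = 39*I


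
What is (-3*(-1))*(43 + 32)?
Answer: 225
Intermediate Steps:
(-3*(-1))*(43 + 32) = 3*75 = 225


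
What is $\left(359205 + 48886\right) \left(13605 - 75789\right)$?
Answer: $-25376730744$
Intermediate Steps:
$\left(359205 + 48886\right) \left(13605 - 75789\right) = 408091 \left(-62184\right) = -25376730744$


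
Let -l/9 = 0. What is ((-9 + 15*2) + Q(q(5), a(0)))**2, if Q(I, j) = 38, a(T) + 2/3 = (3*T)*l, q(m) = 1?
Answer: 3481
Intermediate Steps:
l = 0 (l = -9*0 = 0)
a(T) = -2/3 (a(T) = -2/3 + (3*T)*0 = -2/3 + 0 = -2/3)
((-9 + 15*2) + Q(q(5), a(0)))**2 = ((-9 + 15*2) + 38)**2 = ((-9 + 30) + 38)**2 = (21 + 38)**2 = 59**2 = 3481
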